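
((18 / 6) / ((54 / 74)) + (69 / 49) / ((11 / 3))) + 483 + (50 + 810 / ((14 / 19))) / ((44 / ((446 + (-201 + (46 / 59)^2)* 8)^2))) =2055844630678291394 / 58781318211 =34974456.06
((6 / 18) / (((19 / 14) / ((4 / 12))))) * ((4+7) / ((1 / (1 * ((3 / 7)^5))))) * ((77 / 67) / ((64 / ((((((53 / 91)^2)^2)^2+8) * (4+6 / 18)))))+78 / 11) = 507698686470163019049 / 5054291529977905176416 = 0.10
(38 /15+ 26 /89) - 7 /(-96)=41273 /14240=2.90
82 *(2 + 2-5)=-82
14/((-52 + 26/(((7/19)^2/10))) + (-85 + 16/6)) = 2058/261833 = 0.01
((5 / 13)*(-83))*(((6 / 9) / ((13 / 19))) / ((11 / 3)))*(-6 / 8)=23655 / 3718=6.36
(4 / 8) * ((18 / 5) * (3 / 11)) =27 / 55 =0.49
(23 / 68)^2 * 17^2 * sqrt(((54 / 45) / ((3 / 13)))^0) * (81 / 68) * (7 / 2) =299943 / 2176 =137.84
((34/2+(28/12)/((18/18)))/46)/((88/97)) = 2813/6072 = 0.46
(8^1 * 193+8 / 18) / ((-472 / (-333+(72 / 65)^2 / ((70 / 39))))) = 58381529 / 53690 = 1087.38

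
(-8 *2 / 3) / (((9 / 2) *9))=-32 / 243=-0.13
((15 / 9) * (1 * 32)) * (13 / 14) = 1040 / 21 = 49.52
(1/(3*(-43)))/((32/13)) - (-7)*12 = 346739/4128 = 84.00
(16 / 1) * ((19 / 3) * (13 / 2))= 1976 / 3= 658.67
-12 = -12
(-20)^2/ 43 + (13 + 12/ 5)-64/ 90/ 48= 143311/ 5805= 24.69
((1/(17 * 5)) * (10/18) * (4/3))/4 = 1/459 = 0.00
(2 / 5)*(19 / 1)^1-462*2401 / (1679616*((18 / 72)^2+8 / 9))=9196079 / 1331640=6.91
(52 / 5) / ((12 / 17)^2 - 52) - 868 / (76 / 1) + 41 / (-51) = -224035363 / 18028245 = -12.43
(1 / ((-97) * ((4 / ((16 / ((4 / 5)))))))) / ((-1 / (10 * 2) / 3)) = 300 / 97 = 3.09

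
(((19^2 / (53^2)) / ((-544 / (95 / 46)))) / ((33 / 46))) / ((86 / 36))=-0.00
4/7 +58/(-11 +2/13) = -4714/987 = -4.78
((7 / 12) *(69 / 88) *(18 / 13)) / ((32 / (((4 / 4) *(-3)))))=-4347 / 73216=-0.06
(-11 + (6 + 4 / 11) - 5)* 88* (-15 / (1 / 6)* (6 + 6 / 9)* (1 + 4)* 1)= 2544000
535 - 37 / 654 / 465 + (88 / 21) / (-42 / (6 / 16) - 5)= 44413802429 / 83022030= 534.96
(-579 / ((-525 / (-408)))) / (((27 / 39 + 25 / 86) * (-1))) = 88035792 / 192325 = 457.74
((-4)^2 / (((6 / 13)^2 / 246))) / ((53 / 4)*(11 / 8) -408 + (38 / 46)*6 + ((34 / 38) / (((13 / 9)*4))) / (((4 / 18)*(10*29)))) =-1461178650880 / 30431564769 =-48.02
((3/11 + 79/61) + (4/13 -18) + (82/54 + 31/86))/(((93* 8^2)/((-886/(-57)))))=-127823281577/3435863251392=-0.04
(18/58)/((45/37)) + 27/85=1412/2465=0.57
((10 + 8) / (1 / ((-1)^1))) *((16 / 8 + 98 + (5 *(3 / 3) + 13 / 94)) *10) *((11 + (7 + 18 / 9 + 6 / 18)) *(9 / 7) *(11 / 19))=-1790503110 / 6251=-286434.67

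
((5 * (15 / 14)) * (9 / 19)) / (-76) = -675 / 20216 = -0.03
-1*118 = -118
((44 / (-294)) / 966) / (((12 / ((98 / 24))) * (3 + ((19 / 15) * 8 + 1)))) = -55 / 14745024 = -0.00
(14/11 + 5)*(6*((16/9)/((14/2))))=9.56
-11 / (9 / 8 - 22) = 88 / 167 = 0.53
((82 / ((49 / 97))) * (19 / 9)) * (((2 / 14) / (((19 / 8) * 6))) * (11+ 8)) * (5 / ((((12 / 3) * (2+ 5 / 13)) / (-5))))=-49115950 / 287091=-171.08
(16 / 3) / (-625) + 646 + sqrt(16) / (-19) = 23005946 / 35625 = 645.78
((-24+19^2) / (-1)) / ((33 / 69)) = -7751 / 11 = -704.64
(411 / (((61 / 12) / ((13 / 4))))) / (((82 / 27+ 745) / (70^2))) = 2120636700 / 1232017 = 1721.27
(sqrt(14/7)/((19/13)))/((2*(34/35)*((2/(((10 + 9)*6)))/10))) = 283.88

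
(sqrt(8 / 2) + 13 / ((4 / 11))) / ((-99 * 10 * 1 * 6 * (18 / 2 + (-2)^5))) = 151 / 546480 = 0.00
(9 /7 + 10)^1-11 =2 /7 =0.29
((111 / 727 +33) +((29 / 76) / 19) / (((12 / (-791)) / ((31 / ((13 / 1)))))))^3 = 118539850546929731550180219125 / 4392164600501067480010752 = 26988.94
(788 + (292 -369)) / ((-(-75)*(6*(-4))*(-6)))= 79 / 1200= 0.07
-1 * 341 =-341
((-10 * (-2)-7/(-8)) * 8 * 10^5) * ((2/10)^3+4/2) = 33533600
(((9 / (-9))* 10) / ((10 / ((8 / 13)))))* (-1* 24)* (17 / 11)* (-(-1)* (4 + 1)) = 16320 / 143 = 114.13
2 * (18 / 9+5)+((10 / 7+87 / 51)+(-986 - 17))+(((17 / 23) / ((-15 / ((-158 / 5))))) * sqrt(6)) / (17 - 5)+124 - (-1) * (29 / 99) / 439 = -4457443631 / 5171859+1343 * sqrt(6) / 10350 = -861.55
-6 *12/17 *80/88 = -720/187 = -3.85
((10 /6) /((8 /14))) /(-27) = -35 /324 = -0.11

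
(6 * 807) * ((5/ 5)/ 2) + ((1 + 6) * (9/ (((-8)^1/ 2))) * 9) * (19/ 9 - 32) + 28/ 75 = 1997437/ 300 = 6658.12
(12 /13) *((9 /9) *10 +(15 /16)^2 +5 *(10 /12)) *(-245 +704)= 6374.69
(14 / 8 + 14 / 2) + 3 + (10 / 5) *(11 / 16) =105 / 8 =13.12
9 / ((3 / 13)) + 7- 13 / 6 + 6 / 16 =44.21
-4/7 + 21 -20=3/7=0.43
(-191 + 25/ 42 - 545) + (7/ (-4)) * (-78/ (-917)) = -2023508/ 2751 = -735.55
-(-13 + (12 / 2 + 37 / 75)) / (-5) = -488 / 375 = -1.30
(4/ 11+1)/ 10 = 3/ 22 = 0.14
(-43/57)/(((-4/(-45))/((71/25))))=-9159/380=-24.10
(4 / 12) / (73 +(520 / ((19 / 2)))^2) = 0.00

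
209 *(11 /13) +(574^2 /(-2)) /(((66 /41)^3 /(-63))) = 516639519887 /207636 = 2488198.19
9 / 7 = 1.29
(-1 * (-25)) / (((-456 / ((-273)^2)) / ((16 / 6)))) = -207025 / 19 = -10896.05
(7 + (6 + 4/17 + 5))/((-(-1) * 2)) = 155/17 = 9.12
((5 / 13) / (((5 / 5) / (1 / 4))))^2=25 / 2704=0.01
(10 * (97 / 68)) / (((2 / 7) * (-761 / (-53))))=179935 / 51748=3.48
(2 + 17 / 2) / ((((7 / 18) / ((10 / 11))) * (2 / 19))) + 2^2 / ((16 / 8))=2587 / 11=235.18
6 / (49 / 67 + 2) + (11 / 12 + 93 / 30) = 22741 / 3660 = 6.21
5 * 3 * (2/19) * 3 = 90/19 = 4.74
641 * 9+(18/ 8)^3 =369945/ 64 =5780.39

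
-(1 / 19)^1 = -1 / 19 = -0.05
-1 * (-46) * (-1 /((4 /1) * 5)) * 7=-161 /10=-16.10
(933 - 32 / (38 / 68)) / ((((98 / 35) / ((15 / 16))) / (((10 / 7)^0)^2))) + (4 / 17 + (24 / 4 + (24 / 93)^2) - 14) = 2836014163 / 9932896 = 285.52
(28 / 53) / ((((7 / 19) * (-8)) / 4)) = -38 / 53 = -0.72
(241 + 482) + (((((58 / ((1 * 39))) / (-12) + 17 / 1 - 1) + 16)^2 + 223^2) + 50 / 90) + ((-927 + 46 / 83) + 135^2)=312529565159 / 4544748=68767.19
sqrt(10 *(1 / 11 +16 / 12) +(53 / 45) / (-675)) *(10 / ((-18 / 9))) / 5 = -sqrt(785097555) / 7425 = -3.77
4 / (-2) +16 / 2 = 6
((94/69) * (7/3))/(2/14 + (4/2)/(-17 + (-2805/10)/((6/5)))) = 4619818/196029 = 23.57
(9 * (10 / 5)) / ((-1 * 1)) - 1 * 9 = -27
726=726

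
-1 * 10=-10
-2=-2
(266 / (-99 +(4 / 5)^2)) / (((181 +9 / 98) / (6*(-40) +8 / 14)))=156035600 / 43639873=3.58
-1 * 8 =-8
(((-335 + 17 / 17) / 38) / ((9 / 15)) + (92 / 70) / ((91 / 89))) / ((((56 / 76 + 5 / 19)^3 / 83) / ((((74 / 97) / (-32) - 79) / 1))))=259965714901 / 2965872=87652.37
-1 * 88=-88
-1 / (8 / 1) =-1 / 8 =-0.12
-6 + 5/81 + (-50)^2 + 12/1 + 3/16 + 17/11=35751121/14256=2507.79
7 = 7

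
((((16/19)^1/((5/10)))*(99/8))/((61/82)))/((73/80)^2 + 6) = 207820800/50681911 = 4.10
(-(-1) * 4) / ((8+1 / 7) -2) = 28 / 43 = 0.65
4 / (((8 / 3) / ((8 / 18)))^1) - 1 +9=26 / 3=8.67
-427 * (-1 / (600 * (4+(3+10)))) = 427 / 10200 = 0.04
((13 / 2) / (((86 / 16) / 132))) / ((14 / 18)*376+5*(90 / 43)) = 30888 / 58613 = 0.53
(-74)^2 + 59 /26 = 142435 /26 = 5478.27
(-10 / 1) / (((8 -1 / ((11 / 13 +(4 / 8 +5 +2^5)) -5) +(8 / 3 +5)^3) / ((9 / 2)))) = -351135 / 3578453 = -0.10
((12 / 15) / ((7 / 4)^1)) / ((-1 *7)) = -16 / 245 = -0.07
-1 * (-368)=368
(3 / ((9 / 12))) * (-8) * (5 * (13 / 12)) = -520 / 3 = -173.33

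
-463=-463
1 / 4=0.25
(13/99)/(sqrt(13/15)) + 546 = sqrt(195)/99 + 546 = 546.14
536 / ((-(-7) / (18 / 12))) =804 / 7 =114.86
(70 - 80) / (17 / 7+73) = -35 / 264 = -0.13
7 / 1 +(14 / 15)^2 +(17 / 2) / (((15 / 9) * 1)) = 5837 / 450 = 12.97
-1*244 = -244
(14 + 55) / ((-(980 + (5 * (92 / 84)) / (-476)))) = -689724 / 9795965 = -0.07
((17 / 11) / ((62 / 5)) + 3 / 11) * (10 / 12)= 1355 / 4092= 0.33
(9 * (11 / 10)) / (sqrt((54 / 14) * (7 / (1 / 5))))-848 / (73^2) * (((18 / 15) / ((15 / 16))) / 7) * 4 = -108544 / 932575 +11 * sqrt(15) / 50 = 0.74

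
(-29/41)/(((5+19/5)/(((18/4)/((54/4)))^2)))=-145/16236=-0.01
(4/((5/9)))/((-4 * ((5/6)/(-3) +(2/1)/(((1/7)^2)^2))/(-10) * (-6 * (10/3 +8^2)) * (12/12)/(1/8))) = -81/69836248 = -0.00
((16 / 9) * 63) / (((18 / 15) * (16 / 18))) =105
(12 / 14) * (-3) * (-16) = 288 / 7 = 41.14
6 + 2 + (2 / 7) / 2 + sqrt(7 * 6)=sqrt(42) + 57 / 7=14.62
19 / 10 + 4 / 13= 287 / 130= 2.21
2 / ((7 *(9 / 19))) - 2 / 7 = 0.32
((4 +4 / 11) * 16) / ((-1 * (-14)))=384 / 77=4.99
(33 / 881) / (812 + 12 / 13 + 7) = 13 / 284563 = 0.00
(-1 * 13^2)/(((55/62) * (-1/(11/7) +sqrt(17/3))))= -57629 * sqrt(51)/4775- 110019/4775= -109.23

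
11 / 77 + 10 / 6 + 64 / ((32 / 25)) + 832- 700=183.81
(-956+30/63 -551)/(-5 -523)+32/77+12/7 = 4.98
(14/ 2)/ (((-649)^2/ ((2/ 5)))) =14/ 2106005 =0.00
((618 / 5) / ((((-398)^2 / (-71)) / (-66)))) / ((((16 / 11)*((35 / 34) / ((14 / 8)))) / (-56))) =-947698983 / 3960100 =-239.31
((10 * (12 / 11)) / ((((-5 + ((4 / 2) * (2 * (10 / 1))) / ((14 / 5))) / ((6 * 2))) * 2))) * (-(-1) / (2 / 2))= 1008 / 143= 7.05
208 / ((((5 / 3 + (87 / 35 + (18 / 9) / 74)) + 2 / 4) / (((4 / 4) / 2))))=808080 / 36359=22.23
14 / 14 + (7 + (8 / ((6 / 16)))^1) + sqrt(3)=sqrt(3) + 88 / 3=31.07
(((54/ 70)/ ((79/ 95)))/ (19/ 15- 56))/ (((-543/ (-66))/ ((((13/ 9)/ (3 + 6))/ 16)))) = -13585/ 657410824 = -0.00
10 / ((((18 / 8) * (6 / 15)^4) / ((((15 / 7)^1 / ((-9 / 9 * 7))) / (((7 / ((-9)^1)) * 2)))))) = 46875 / 1372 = 34.17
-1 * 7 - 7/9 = -70/9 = -7.78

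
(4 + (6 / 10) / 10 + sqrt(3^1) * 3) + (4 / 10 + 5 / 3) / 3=2137 / 450 + 3 * sqrt(3)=9.95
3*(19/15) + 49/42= 4.97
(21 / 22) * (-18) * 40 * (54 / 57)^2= -2449440 / 3971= -616.83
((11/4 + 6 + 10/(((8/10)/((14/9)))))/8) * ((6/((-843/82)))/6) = -41615/121392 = -0.34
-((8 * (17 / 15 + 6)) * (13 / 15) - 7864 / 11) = 1646992 / 2475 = 665.45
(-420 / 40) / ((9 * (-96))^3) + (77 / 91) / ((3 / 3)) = 4729798747 / 5589762048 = 0.85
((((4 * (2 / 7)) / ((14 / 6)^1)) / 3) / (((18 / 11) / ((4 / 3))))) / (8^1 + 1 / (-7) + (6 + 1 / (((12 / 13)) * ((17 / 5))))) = 11968 / 1275309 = 0.01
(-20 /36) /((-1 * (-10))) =-1 /18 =-0.06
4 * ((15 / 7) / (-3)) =-20 / 7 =-2.86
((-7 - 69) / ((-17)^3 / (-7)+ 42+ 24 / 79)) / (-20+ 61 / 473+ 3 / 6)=190232 / 36081925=0.01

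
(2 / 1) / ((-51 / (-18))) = 12 / 17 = 0.71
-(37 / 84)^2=-1369 / 7056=-0.19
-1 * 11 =-11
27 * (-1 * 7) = -189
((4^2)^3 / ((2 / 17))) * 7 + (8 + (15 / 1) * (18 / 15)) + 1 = 243739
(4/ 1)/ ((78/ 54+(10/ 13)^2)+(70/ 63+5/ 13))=1521/ 1343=1.13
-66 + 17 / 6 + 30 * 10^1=1421 / 6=236.83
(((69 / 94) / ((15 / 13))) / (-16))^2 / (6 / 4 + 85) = 89401 / 4891609600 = 0.00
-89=-89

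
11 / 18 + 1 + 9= 191 / 18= 10.61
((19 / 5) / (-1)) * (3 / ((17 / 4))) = -228 / 85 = -2.68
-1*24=-24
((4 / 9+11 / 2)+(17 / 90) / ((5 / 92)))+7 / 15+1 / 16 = 11939 / 1200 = 9.95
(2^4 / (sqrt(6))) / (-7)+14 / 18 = 7 / 9 -8 * sqrt(6) / 21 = -0.16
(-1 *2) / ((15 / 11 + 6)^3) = -2662 / 531441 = -0.01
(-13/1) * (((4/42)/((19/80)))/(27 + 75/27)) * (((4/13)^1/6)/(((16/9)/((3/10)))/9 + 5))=-3888/2450525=-0.00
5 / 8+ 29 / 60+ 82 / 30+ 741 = 89381 / 120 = 744.84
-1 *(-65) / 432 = 65 / 432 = 0.15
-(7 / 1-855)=848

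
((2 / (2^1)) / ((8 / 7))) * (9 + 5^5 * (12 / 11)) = 2990.83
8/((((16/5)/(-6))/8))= -120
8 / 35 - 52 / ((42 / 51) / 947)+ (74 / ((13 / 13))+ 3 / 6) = -4180509 / 70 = -59721.56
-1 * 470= -470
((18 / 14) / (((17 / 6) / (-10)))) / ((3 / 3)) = -540 / 119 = -4.54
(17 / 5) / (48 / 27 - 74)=-153 / 3250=-0.05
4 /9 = 0.44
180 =180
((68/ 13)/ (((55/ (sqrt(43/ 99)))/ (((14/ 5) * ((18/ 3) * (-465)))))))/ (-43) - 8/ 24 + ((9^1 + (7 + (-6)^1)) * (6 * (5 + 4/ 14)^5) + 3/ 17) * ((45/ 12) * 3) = 177072 * sqrt(473)/ 338195 + 9548668542859/ 3428628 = 2784993.76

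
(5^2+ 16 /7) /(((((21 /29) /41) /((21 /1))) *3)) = 227099 /21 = 10814.24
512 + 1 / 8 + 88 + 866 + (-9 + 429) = 15089 / 8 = 1886.12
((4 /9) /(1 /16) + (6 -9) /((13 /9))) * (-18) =-1178 /13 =-90.62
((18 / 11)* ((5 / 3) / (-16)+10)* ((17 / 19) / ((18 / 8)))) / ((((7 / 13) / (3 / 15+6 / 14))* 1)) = 1105 / 147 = 7.52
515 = 515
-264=-264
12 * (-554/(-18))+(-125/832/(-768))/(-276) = 65134657411/176357376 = 369.33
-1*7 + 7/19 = -126/19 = -6.63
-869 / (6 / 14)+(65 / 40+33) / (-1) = -49495 / 24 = -2062.29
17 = 17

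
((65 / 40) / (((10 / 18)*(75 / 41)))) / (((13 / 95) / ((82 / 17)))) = 95817 / 1700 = 56.36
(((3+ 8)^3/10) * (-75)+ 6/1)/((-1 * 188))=53.07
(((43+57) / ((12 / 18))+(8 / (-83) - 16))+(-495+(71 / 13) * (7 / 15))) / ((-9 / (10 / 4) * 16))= 2901547 / 466128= 6.22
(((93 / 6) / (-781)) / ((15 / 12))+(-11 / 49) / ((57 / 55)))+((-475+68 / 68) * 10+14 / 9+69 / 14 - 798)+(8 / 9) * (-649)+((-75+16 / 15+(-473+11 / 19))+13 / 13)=-29029143083 / 4362666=-6653.99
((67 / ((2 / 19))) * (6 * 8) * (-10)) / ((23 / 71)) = -21691920 / 23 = -943126.96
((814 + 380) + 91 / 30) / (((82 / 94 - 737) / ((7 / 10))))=-11814719 / 10379400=-1.14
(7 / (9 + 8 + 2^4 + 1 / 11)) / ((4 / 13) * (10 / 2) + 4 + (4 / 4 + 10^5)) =11 / 5200340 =0.00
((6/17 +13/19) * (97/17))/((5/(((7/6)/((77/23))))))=149477/362406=0.41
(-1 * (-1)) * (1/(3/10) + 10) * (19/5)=152/3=50.67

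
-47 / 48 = -0.98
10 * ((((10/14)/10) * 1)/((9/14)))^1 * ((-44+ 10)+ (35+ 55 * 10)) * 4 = 22040/9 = 2448.89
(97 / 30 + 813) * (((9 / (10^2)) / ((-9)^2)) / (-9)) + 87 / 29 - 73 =-17034487 / 243000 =-70.10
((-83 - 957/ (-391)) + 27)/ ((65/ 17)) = -20939/ 1495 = -14.01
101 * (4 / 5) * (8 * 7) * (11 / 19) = 248864 / 95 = 2619.62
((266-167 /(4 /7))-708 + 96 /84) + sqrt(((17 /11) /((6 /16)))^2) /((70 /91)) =-3362203 /4620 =-727.75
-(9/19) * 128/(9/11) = -1408/19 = -74.11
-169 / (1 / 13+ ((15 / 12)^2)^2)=-562432 / 8381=-67.11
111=111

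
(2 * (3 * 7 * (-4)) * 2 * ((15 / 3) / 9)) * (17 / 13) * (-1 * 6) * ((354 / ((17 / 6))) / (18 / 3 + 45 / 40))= 6343680 / 247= 25682.91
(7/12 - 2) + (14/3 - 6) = -11/4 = -2.75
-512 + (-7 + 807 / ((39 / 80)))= 14773 / 13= 1136.38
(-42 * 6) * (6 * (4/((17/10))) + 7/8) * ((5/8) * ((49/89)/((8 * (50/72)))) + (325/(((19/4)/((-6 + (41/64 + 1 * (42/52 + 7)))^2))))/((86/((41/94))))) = -14727120142030317/1819756257280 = -8092.91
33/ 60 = 11/ 20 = 0.55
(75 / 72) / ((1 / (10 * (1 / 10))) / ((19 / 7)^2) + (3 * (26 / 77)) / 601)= 417649925 / 55097544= 7.58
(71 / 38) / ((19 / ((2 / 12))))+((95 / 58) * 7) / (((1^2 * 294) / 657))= 5636557 / 219849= 25.64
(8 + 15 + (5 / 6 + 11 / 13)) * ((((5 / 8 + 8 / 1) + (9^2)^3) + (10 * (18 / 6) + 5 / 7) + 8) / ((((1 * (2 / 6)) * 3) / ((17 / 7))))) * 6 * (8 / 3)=139143647225 / 273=509683689.47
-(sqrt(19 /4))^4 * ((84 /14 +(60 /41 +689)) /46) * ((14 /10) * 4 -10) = 22678381 /15088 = 1503.07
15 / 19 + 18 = 357 / 19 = 18.79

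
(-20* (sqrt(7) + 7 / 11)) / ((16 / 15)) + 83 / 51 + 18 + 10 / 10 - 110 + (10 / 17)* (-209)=-503207 / 2244 - 75* sqrt(7) / 4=-273.85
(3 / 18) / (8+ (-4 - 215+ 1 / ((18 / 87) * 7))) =-7 / 8833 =-0.00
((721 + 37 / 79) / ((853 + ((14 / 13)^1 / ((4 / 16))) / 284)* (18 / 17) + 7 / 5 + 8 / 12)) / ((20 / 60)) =40244590620 / 16832240149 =2.39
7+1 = 8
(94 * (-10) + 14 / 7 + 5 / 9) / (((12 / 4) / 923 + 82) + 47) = -7787351 / 1071630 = -7.27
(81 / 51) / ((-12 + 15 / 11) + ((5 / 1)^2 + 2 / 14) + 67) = 693 / 35564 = 0.02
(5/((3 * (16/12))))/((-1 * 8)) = -5/32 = -0.16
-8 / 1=-8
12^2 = 144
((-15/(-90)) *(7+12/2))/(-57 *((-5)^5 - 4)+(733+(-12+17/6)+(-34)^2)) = 13/1081397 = 0.00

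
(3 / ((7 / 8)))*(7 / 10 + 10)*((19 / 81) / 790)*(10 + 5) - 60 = -1489034 / 24885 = -59.84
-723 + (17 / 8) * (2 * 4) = -706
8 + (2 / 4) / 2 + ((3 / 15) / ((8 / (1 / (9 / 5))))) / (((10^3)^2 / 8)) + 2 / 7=537750007 / 63000000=8.54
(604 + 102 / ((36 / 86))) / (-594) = -2543 / 1782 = -1.43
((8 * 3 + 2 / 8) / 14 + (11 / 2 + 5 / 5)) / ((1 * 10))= 0.82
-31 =-31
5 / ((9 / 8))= 40 / 9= 4.44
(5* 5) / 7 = 25 / 7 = 3.57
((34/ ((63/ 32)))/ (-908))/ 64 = -17/ 57204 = -0.00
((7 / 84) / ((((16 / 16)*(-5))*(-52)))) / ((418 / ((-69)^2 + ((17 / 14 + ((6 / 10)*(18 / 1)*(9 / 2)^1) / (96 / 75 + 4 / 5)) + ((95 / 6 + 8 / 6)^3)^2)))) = 108679077100603 / 5537066895360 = 19.63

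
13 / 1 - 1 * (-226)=239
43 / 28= 1.54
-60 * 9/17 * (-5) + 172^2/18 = 275764/153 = 1802.38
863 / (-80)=-863 / 80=-10.79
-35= -35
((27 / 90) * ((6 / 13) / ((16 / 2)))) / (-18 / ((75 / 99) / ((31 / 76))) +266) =855 / 12661636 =0.00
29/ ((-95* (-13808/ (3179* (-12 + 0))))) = -276573/ 327940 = -0.84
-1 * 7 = -7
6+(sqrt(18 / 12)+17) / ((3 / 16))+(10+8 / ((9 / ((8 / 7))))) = 8 * sqrt(6) / 3+6784 / 63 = 114.21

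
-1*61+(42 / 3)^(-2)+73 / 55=-59.67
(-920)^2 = 846400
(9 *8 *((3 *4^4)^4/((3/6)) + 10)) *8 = 400771988330112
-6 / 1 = -6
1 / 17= 0.06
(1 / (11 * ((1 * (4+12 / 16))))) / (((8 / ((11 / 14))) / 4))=0.01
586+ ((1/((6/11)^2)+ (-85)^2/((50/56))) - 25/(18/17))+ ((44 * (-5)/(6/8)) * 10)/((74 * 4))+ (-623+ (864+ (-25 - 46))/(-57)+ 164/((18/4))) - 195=198727837/25308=7852.37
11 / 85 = 0.13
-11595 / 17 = -682.06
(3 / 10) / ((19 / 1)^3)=3 / 68590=0.00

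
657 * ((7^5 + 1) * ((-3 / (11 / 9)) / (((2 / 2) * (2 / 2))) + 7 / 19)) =-437698656 / 19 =-23036771.37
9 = 9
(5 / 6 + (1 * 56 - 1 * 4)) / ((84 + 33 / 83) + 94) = 0.30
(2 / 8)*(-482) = -241 / 2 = -120.50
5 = 5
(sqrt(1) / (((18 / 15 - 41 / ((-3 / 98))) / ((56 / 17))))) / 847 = 0.00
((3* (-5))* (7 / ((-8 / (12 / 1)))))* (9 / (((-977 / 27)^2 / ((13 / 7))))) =3838185 / 1909058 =2.01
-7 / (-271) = 7 / 271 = 0.03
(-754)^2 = 568516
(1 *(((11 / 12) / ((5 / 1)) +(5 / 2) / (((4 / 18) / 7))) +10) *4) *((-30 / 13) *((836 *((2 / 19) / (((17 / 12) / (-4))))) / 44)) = 1024512 / 221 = 4635.80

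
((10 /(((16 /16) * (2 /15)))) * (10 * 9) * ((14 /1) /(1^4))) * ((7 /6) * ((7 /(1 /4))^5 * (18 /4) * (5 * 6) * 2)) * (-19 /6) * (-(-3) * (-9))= 43802473317120000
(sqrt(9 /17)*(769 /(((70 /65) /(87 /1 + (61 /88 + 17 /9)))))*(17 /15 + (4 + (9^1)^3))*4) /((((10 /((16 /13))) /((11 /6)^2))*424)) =1652233848023*sqrt(17) /51086700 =133348.50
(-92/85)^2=8464/7225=1.17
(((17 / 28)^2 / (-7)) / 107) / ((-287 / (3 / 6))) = 289 / 337061984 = 0.00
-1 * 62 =-62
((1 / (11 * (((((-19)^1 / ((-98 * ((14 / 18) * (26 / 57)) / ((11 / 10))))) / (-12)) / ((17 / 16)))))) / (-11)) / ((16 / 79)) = 29942185 / 34595352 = 0.87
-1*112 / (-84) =4 / 3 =1.33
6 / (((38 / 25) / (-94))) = -7050 / 19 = -371.05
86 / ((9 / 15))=143.33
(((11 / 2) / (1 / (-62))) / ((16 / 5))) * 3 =-5115 / 16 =-319.69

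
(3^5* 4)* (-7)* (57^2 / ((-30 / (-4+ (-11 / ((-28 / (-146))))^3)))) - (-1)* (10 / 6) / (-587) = -239966119270020127 / 1725780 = -139047919937.66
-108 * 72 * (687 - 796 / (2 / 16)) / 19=2325024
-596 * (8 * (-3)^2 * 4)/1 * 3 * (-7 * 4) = 14418432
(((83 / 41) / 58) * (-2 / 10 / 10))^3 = -571787 / 1680914269000000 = -0.00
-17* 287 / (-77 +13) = 4879 / 64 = 76.23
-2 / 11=-0.18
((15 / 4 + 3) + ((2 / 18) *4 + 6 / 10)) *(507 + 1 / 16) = 11382539 / 2880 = 3952.27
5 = 5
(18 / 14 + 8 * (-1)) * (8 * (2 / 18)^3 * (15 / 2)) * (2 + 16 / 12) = -9400 / 5103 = -1.84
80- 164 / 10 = 318 / 5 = 63.60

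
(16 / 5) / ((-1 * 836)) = -4 / 1045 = -0.00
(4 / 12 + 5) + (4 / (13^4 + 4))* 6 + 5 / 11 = 5.79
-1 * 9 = -9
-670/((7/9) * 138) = -1005/161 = -6.24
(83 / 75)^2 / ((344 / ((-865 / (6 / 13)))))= -6.67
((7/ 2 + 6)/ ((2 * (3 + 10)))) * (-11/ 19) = -11/ 52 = -0.21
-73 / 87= -0.84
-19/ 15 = -1.27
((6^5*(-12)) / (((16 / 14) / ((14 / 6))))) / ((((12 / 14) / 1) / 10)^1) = -2222640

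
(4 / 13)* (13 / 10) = 0.40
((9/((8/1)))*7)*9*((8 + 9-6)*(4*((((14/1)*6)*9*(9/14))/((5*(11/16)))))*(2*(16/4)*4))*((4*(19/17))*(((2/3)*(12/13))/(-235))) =-42890674176/259675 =-165170.59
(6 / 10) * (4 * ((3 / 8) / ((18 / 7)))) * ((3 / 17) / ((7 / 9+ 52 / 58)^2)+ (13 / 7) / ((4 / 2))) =45065231 / 129858920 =0.35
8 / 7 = 1.14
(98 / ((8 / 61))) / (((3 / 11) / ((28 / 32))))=230153 / 96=2397.43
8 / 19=0.42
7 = 7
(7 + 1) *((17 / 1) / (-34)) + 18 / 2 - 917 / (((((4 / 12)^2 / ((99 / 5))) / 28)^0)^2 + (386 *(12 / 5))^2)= 107254320 / 21455449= 5.00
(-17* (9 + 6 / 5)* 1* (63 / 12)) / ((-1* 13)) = 18207 / 260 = 70.03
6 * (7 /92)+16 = 16.46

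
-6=-6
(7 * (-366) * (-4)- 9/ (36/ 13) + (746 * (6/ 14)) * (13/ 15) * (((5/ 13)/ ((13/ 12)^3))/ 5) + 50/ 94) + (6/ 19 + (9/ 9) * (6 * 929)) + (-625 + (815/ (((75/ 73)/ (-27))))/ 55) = 223911962422947/ 15106791700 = 14821.94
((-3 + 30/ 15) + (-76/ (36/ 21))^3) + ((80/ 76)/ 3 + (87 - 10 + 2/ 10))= -223304162/ 2565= -87058.15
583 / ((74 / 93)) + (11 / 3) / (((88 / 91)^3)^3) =2355716318656523297095 / 3193554580273102848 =737.65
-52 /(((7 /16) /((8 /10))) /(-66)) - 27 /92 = 6275.36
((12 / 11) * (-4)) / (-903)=16 / 3311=0.00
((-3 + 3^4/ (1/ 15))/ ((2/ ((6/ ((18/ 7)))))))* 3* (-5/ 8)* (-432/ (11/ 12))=13744080/ 11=1249461.82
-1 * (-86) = 86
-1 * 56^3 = -175616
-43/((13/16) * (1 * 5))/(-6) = 344/195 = 1.76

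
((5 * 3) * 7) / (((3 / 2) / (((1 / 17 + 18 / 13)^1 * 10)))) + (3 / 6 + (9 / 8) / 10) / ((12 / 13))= 214508777 / 212160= 1011.07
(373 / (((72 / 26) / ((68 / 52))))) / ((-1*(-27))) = 6341 / 972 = 6.52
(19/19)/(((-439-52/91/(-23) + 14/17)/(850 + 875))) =-4721325/1199221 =-3.94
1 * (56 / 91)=8 / 13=0.62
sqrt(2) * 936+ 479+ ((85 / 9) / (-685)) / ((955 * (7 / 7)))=564029668 / 1177515+ 936 * sqrt(2)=1802.70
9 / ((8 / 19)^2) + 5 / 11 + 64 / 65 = 2388891 / 45760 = 52.20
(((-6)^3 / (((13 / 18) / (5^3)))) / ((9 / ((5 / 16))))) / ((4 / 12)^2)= -151875 / 13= -11682.69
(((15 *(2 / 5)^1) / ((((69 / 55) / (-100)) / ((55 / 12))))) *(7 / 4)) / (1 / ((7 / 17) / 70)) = -105875 / 4692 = -22.57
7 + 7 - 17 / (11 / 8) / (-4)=188 / 11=17.09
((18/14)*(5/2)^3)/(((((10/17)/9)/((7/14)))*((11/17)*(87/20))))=975375/17864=54.60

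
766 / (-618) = -383 / 309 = -1.24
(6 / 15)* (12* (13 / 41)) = 312 / 205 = 1.52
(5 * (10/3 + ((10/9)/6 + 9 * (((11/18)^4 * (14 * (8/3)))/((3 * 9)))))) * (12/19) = 6205040/373977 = 16.59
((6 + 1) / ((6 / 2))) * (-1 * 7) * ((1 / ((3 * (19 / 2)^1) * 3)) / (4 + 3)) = -0.03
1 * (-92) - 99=-191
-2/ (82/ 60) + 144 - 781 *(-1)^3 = 923.54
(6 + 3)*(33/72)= 33/8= 4.12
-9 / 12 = -3 / 4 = -0.75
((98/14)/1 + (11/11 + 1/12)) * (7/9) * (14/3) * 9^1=4753/18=264.06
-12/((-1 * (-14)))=-6/7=-0.86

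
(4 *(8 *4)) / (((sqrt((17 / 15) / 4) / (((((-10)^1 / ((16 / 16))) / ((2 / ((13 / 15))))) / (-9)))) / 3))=3328 *sqrt(255) / 153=347.35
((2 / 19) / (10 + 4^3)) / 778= 0.00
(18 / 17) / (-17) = -18 / 289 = -0.06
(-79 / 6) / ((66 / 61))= -4819 / 396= -12.17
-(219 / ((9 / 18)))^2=-191844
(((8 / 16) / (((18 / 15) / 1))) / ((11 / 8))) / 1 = 10 / 33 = 0.30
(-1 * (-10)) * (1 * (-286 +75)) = -2110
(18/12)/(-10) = -3/20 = -0.15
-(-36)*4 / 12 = 12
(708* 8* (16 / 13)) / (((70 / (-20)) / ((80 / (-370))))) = 1449984 / 3367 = 430.65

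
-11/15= -0.73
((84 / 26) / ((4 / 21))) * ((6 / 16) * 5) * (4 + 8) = 19845 / 52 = 381.63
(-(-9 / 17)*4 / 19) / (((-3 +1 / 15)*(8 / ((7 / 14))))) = -135 / 56848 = -0.00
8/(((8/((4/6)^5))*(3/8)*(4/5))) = 320/729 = 0.44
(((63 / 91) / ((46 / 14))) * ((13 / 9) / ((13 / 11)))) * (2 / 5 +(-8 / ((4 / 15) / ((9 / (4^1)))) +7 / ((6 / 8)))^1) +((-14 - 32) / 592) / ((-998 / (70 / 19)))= -14.88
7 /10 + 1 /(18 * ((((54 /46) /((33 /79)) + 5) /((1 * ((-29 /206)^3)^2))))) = 9513292419030838793 /13590416666541911040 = 0.70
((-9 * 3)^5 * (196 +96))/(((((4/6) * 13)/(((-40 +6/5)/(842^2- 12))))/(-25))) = -1524069157005/2304094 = -661461.36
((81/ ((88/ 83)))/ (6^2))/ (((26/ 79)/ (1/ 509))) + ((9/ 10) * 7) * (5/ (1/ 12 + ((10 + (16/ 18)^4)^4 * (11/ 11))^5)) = 1731453862400039559773571577031891266588329897996984247295693812825138247404017159686198357204344485591/ 136677499298133418471301491041572893707249447032485893010286777084307643869637667304763007154991075851328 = 0.01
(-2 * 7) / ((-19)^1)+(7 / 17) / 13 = 0.77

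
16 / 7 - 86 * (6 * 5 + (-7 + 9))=-19248 / 7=-2749.71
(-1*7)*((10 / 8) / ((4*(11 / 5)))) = -175 / 176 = -0.99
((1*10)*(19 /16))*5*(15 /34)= 7125 /272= 26.19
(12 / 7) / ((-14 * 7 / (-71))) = 426 / 343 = 1.24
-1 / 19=-0.05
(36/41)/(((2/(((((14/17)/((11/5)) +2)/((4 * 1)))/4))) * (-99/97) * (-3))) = 3589/168674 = 0.02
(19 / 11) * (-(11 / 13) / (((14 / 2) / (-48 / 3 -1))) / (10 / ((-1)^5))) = -323 / 910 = -0.35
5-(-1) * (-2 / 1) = 3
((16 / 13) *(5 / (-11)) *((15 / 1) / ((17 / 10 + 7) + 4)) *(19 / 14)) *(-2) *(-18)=-4104000 / 127127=-32.28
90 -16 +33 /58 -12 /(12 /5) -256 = -10813 /58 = -186.43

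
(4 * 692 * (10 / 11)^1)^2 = 766182400 / 121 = 6332085.95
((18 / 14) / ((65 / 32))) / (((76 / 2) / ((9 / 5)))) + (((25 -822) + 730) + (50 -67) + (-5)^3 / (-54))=-190595491 / 2334150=-81.66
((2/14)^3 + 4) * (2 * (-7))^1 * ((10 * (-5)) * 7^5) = 47093900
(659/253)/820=0.00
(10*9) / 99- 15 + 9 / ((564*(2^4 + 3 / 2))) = -509917 / 36190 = -14.09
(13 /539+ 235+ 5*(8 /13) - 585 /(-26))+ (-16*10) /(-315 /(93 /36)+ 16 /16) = 13761093627 /52538486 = 261.92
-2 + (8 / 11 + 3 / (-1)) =-47 / 11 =-4.27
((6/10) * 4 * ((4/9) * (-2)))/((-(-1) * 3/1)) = -32/45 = -0.71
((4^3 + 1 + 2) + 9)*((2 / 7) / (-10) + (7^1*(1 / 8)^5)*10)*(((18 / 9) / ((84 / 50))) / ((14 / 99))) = -47523465 / 2809856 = -16.91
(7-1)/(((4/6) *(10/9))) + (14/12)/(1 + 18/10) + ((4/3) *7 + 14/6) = 1211/60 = 20.18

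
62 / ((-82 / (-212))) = 6572 / 41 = 160.29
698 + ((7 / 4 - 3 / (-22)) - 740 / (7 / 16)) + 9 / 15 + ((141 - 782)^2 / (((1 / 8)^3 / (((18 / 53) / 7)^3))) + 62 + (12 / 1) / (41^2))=436183532645319297 / 18884788404020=23097.08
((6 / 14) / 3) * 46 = 46 / 7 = 6.57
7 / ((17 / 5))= 35 / 17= 2.06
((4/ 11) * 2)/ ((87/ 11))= 8/ 87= 0.09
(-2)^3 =-8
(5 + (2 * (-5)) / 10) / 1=4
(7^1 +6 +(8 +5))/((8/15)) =195/4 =48.75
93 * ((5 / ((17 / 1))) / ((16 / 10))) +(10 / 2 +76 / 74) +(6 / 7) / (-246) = 33388279 / 1444184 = 23.12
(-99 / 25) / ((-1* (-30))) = -33 / 250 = -0.13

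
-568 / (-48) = 71 / 6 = 11.83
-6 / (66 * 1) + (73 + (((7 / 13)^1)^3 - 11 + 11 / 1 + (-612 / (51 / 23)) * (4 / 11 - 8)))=52701015 / 24167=2180.70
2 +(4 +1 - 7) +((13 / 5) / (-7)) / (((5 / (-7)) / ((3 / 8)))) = 39 / 200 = 0.20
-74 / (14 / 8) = -296 / 7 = -42.29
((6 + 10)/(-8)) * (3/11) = -6/11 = -0.55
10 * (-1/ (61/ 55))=-550/ 61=-9.02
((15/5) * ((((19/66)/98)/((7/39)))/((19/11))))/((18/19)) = 0.03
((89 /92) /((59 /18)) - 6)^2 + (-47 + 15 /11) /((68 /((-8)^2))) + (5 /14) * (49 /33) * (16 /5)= -3271747045 /375655596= -8.71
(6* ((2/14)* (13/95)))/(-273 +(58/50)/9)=-1755/4082834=-0.00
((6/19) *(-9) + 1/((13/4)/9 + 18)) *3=-105030/12559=-8.36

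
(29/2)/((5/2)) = 29/5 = 5.80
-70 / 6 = -35 / 3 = -11.67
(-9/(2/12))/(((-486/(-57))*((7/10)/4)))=-760/21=-36.19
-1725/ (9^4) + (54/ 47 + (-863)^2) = 76554151814/ 102789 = 744769.89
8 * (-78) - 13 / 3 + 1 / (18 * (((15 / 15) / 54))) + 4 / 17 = -31880 / 51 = -625.10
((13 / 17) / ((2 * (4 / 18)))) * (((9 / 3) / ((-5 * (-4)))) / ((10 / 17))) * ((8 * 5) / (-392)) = -351 / 7840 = -0.04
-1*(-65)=65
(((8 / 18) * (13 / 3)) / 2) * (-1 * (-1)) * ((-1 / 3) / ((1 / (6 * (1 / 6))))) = -26 / 81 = -0.32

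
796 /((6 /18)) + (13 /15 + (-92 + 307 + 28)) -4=39418 /15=2627.87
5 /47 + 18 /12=151 /94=1.61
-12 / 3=-4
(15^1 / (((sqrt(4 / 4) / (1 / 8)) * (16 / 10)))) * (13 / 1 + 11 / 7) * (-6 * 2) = -11475 / 56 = -204.91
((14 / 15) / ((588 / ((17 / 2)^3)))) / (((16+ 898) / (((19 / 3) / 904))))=93347 / 12492990720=0.00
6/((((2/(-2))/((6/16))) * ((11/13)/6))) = -351/22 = -15.95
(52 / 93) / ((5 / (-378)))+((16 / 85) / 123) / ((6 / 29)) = -41093504 / 972315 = -42.26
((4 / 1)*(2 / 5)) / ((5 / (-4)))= -32 / 25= -1.28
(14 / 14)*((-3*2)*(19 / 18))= -19 / 3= -6.33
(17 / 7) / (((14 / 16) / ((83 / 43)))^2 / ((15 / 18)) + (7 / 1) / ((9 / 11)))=0.28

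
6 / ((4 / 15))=45 / 2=22.50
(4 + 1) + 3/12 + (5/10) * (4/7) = 155/28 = 5.54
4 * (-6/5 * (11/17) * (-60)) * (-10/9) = -207.06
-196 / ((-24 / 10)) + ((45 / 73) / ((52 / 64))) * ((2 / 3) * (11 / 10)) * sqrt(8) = 1056 * sqrt(2) / 949 + 245 / 3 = 83.24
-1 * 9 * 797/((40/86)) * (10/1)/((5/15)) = -925317/2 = -462658.50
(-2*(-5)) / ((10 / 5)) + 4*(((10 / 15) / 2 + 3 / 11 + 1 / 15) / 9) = 2623 / 495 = 5.30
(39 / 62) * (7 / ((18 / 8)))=182 / 93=1.96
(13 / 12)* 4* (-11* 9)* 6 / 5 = -2574 / 5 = -514.80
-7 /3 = -2.33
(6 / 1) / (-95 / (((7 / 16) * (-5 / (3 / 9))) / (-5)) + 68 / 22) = -693 / 8003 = -0.09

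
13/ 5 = 2.60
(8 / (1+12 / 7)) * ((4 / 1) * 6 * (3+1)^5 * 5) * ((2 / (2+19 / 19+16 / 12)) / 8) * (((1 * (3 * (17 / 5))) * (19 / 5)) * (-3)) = -157925376 / 65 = -2429621.17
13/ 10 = 1.30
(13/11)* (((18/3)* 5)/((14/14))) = 390/11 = 35.45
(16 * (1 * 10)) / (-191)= -160 / 191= -0.84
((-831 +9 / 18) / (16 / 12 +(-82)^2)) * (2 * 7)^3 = -1709169 / 5044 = -338.85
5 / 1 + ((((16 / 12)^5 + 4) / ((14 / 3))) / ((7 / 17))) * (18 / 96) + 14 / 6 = 86099 / 10584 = 8.13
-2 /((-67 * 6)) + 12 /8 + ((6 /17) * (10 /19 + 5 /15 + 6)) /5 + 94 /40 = 331427 /76380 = 4.34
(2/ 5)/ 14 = 1/ 35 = 0.03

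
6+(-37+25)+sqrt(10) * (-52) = -52 * sqrt(10) - 6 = -170.44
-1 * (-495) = 495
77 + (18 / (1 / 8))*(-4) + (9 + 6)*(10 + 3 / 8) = -2747 / 8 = -343.38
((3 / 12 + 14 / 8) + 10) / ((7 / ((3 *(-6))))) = -216 / 7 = -30.86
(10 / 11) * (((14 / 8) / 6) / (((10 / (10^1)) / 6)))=35 / 22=1.59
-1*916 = -916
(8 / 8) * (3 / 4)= 3 / 4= 0.75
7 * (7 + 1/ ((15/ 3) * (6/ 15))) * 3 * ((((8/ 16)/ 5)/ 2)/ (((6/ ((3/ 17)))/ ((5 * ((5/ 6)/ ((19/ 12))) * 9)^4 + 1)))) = 2583401960223/ 35447312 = 72880.05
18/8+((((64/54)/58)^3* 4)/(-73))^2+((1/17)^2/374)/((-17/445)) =10153141160768848611400494233/4512992944835452201424534124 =2.25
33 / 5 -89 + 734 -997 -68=-2067 / 5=-413.40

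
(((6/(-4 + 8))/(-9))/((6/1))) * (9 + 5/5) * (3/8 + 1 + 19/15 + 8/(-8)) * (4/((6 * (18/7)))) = -1379/11664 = -0.12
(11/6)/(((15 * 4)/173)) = 1903/360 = 5.29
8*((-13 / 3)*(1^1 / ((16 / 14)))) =-91 / 3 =-30.33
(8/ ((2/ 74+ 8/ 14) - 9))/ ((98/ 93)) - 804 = -3065073/ 3808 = -804.90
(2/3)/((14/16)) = 16/21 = 0.76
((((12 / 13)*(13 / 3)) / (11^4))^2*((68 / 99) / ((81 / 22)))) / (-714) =-64 / 3281620109229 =-0.00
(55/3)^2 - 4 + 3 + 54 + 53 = 3979/9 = 442.11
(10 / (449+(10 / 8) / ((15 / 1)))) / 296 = 15 / 199393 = 0.00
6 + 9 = 15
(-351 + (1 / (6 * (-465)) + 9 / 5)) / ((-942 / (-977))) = -951860813 / 2628180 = -362.17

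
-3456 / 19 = -181.89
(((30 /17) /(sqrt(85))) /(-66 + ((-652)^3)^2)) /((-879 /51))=-0.00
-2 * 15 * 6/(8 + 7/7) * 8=-160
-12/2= -6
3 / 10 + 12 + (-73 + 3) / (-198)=12527 / 990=12.65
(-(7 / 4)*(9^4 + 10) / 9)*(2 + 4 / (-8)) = -45997 / 24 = -1916.54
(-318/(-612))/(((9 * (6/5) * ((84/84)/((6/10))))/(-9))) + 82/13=16039/2652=6.05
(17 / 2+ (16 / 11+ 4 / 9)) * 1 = 2059 / 198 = 10.40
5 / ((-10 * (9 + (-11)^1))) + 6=25 / 4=6.25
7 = 7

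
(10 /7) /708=5 /2478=0.00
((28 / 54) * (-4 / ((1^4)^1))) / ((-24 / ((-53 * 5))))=-1855 / 81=-22.90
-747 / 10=-74.70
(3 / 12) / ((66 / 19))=19 / 264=0.07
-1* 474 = -474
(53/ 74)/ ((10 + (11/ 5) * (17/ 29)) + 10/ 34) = 130645/ 2112996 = 0.06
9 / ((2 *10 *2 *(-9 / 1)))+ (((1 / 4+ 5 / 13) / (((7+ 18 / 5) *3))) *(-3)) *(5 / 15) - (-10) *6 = 1652361 / 27560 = 59.96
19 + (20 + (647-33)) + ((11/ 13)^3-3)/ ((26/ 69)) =646.65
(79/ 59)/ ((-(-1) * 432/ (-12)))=-79/ 2124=-0.04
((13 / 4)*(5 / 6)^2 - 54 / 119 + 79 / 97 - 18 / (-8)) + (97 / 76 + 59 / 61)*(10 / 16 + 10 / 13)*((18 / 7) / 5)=81096778897 / 12522123432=6.48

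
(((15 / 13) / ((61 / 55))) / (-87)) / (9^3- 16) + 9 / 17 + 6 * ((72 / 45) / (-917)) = 663215195714 / 1278053330645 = 0.52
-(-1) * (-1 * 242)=-242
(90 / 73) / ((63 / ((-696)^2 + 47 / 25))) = 24220894 / 2555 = 9479.80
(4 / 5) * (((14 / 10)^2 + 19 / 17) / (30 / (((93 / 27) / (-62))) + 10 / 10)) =-5232 / 1145375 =-0.00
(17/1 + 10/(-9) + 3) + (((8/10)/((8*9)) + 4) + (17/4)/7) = 3291/140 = 23.51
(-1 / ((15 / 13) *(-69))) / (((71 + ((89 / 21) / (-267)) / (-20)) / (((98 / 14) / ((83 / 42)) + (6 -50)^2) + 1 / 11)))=28026180 / 81677893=0.34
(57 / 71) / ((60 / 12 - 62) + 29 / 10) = -570 / 38411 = -0.01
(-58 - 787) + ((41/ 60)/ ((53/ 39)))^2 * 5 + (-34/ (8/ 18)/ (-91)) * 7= -2447664963/ 2921360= -837.85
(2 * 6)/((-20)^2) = 3/100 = 0.03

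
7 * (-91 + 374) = 1981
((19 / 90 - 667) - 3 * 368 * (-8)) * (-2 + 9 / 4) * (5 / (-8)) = -734869 / 576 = -1275.81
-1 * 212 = -212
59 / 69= 0.86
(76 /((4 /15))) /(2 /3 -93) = -855 /277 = -3.09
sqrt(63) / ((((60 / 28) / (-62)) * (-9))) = 434 * sqrt(7) / 45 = 25.52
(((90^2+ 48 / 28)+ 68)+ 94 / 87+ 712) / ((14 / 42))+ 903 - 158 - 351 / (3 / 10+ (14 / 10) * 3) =5545023 / 203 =27315.38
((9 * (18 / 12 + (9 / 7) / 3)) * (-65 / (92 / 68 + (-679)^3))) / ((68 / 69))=72657 / 19868039296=0.00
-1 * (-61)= 61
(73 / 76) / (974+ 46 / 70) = 2555 / 2592588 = 0.00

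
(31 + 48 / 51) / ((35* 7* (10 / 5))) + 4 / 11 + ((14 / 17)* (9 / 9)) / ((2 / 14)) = 567513 / 91630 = 6.19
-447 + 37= -410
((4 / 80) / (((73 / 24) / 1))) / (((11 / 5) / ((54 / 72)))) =9 / 1606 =0.01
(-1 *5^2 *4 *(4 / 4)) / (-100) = 1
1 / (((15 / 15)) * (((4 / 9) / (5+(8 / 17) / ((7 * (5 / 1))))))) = 26847 / 2380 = 11.28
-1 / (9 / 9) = -1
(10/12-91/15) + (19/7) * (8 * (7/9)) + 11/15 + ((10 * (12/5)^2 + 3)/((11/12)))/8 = 10223/495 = 20.65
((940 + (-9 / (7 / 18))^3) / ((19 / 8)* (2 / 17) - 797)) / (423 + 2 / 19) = 5076407536 / 149386413729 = 0.03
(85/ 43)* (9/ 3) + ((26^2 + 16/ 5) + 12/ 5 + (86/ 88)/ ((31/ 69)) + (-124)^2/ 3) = 5115954823/ 879780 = 5815.04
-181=-181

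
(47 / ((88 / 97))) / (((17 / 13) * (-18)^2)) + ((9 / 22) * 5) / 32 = 16409 / 88128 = 0.19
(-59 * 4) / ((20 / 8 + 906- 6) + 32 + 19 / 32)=-7552 / 29923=-0.25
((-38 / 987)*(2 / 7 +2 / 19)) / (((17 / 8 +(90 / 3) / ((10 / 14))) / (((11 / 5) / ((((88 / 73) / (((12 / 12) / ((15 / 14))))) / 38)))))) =-576992 / 26130825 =-0.02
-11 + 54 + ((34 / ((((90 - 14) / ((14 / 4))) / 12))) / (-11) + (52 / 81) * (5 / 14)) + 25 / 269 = 1326544795 / 31877307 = 41.61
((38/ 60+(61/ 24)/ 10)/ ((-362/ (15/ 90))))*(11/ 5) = -781/ 868800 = -0.00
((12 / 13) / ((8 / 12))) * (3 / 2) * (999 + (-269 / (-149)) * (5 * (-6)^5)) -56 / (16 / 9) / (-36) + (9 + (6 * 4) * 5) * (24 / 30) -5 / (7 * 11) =-143606.09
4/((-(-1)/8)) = 32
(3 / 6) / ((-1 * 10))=-1 / 20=-0.05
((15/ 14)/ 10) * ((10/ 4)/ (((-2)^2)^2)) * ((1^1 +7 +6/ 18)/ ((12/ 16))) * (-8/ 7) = -125/ 588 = -0.21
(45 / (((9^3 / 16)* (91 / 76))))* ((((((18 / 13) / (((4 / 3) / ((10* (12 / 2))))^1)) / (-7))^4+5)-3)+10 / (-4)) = 2617032168918560 / 505466037531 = 5177.46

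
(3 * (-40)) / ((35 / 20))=-480 / 7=-68.57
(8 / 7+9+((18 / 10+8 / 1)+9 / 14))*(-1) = -1441 / 70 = -20.59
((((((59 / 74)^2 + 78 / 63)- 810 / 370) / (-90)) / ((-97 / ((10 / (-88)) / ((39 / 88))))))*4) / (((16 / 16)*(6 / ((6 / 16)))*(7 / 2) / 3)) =36271 / 18271254456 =0.00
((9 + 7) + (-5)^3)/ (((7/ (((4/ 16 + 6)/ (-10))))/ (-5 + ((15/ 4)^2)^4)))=1396596805025/ 3670016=380542.43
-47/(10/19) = -893/10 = -89.30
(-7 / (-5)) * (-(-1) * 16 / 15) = 112 / 75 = 1.49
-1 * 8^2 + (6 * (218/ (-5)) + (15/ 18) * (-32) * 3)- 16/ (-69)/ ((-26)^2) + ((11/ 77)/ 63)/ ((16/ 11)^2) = -889937548781/ 2194133760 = -405.60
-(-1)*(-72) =-72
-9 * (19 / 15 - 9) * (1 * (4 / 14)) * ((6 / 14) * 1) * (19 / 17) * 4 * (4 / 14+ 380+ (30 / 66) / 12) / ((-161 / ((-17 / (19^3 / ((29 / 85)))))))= 7093041096 / 93198476525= 0.08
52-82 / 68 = 1727 / 34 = 50.79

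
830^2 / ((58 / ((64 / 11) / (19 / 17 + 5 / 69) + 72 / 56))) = 57153555150 / 779317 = 73338.01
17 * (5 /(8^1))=85 /8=10.62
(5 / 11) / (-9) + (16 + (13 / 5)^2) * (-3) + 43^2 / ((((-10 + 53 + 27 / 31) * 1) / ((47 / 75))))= -141098711 / 3366000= -41.92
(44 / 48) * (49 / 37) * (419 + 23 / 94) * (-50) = -531036275 / 20868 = -25447.40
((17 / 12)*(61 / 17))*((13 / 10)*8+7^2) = 6039 / 20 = 301.95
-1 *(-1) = 1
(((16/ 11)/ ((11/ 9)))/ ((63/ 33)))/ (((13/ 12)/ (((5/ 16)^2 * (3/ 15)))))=45/ 4004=0.01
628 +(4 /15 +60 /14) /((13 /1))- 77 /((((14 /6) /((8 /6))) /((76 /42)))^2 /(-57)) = 355895042 /66885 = 5321.00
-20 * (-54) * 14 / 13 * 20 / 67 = 347.19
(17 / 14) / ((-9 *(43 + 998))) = -17 / 131166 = -0.00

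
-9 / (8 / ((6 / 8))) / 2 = -0.42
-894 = -894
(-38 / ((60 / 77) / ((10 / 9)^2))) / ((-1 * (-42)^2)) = 1045 / 30618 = 0.03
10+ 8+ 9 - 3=24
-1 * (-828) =828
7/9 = 0.78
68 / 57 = 1.19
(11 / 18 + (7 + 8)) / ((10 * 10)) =281 / 1800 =0.16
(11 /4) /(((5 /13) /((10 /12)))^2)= 1859 /144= 12.91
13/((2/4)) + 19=45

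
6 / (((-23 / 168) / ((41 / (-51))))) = 13776 / 391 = 35.23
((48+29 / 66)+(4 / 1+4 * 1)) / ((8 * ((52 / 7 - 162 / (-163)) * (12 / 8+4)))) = 850045 / 5581488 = 0.15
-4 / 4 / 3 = -1 / 3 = -0.33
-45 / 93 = -15 / 31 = -0.48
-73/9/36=-73/324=-0.23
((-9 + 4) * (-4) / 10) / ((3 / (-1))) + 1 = 1 / 3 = 0.33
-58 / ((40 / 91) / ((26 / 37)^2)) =-445991 / 6845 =-65.16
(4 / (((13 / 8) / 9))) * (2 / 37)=576 / 481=1.20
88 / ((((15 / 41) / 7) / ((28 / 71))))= 707168 / 1065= 664.01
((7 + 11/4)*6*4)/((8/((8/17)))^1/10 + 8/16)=1170/11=106.36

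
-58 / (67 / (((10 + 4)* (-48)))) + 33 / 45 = 585377 / 1005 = 582.46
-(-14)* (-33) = -462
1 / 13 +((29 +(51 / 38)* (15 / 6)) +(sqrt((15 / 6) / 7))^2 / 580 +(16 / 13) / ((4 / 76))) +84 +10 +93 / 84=8648581 / 57304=150.92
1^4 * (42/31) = 42/31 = 1.35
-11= -11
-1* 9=-9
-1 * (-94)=94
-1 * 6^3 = -216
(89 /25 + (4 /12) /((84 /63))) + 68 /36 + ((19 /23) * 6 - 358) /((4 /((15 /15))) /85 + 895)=8353631393 /1574835300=5.30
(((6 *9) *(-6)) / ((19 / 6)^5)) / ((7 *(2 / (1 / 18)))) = -69984 / 17332693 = -0.00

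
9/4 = 2.25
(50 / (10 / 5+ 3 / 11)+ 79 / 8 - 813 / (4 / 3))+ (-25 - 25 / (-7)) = -33561 / 56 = -599.30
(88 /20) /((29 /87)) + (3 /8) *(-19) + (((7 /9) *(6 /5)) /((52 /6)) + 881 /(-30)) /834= 3929087 /650520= 6.04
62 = 62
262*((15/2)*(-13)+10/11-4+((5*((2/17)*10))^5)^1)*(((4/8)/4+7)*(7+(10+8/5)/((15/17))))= 815576158341667461/3123685400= 261094205.69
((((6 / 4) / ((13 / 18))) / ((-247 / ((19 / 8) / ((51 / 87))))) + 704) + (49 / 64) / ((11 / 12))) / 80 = 356381297 / 40451840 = 8.81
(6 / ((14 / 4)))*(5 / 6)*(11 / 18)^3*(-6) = -6655 / 3402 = -1.96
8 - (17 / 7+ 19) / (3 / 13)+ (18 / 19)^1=-11160 / 133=-83.91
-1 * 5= -5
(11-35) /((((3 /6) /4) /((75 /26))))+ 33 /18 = -43057 /78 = -552.01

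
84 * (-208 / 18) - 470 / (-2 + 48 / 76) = -24461 / 39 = -627.21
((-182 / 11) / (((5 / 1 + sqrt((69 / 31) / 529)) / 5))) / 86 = -231725 / 1204258 + 65 * sqrt(2139) / 1204258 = -0.19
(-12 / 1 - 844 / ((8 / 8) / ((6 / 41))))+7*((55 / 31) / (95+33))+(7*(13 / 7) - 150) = -44318679 / 162688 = -272.42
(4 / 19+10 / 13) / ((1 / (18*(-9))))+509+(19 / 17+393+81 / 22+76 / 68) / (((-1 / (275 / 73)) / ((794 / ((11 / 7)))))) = -2559053617506 / 3371797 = -758958.39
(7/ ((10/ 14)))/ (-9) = -49/ 45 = -1.09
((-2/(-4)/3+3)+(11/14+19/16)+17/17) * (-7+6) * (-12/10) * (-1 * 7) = -2063/40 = -51.58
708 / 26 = 354 / 13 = 27.23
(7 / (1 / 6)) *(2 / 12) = 7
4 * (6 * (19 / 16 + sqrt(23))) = 57 / 2 + 24 * sqrt(23) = 143.60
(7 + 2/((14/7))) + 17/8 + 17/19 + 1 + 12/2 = 18.02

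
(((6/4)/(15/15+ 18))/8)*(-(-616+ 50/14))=12861/2128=6.04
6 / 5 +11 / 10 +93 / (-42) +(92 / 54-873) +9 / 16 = -13164199 / 15120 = -870.65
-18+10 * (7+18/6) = 82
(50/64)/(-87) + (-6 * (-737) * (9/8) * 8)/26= 55398491/36192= 1530.68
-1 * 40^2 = -1600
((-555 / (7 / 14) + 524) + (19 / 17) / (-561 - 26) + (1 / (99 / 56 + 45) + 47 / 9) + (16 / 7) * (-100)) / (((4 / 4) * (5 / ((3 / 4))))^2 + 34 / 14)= -148062832780 / 8575184217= -17.27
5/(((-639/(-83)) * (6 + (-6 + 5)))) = 83/639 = 0.13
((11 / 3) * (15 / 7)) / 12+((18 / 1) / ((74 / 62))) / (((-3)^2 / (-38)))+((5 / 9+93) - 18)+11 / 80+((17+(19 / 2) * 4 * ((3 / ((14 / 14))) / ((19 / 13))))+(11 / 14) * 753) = 130408261 / 186480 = 699.31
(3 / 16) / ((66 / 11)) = 1 / 32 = 0.03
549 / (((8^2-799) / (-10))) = 366 / 49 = 7.47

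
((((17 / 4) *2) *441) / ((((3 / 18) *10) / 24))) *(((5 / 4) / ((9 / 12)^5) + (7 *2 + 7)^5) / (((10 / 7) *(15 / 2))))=23147619783652 / 1125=20575662029.91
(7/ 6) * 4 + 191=587/ 3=195.67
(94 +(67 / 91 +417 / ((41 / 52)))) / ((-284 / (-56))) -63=2269301 / 37843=59.97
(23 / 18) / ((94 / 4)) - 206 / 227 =-81917 / 96021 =-0.85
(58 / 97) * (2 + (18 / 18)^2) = 1.79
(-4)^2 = 16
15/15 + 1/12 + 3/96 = 107/96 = 1.11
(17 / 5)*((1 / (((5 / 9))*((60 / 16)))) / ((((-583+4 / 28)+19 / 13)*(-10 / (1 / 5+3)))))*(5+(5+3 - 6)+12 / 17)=1144416 / 165334375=0.01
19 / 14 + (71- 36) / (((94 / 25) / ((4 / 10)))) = 3343 / 658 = 5.08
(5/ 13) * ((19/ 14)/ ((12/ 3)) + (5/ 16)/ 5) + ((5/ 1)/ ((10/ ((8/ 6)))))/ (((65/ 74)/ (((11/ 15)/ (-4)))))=0.02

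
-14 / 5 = -2.80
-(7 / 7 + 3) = -4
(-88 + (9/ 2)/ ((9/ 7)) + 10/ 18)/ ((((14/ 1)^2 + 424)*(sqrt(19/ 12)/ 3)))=-1511*sqrt(57)/ 35340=-0.32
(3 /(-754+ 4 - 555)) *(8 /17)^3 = -512 /2137155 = -0.00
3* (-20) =-60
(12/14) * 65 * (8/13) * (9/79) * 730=1576800/553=2851.36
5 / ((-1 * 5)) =-1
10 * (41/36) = 205/18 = 11.39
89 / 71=1.25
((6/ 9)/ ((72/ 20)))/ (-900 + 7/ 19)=-0.00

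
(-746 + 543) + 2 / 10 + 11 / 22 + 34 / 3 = -190.97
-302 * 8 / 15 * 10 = -4832 / 3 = -1610.67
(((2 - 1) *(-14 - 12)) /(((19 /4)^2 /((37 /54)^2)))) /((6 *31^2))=-71188 /758716227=-0.00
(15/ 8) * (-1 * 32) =-60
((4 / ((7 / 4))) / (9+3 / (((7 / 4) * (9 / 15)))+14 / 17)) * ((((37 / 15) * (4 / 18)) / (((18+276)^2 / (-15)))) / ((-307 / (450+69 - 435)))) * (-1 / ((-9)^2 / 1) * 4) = -0.00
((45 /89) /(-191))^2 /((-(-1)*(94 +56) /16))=216 /288966001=0.00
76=76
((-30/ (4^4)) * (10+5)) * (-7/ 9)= 175/ 128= 1.37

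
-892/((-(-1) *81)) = -892/81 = -11.01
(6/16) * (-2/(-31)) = 0.02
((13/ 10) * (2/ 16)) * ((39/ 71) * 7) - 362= -2052611/ 5680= -361.38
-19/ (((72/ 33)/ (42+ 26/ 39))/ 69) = -25637.33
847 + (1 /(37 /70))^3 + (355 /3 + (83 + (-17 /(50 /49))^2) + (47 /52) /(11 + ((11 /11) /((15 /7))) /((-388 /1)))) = 421331833017057119 /316138922677500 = 1332.74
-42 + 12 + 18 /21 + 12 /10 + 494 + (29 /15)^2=739927 /1575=469.79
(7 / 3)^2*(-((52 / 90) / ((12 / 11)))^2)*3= -1002001 / 218700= -4.58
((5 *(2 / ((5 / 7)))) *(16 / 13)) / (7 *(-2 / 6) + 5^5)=84 / 15223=0.01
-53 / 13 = -4.08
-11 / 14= -0.79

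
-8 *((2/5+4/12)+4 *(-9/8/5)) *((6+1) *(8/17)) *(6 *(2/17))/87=896/25143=0.04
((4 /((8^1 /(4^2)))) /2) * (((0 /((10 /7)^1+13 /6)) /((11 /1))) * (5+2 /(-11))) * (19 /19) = 0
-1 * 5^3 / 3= -125 / 3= -41.67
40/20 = 2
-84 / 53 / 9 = -28 / 159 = -0.18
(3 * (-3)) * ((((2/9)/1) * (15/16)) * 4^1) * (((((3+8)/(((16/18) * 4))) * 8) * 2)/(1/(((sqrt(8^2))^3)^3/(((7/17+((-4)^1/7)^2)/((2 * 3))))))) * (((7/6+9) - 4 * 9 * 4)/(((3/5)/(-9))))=-812929783546255.61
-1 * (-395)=395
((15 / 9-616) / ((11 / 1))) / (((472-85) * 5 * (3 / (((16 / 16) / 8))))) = -1843 / 1532520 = -0.00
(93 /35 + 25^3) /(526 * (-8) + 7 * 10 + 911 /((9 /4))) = -2461356 /587965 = -4.19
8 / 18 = 4 / 9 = 0.44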